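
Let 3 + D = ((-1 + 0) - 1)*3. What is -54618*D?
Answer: 491562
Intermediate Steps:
D = -9 (D = -3 + ((-1 + 0) - 1)*3 = -3 + (-1 - 1)*3 = -3 - 2*3 = -3 - 6 = -9)
-54618*D = -54618*(-9) = 491562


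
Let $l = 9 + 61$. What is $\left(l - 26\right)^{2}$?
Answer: $1936$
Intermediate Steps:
$l = 70$
$\left(l - 26\right)^{2} = \left(70 - 26\right)^{2} = 44^{2} = 1936$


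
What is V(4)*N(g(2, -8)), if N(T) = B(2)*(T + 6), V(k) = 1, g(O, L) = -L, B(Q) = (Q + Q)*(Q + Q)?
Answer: 224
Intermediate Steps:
B(Q) = 4*Q**2 (B(Q) = (2*Q)*(2*Q) = 4*Q**2)
N(T) = 96 + 16*T (N(T) = (4*2**2)*(T + 6) = (4*4)*(6 + T) = 16*(6 + T) = 96 + 16*T)
V(4)*N(g(2, -8)) = 1*(96 + 16*(-1*(-8))) = 1*(96 + 16*8) = 1*(96 + 128) = 1*224 = 224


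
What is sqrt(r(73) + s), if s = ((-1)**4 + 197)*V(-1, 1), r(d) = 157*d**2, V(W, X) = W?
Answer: sqrt(836455) ≈ 914.58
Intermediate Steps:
s = -198 (s = ((-1)**4 + 197)*(-1) = (1 + 197)*(-1) = 198*(-1) = -198)
sqrt(r(73) + s) = sqrt(157*73**2 - 198) = sqrt(157*5329 - 198) = sqrt(836653 - 198) = sqrt(836455)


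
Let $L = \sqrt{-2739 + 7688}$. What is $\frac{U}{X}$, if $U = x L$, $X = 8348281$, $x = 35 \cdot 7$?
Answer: $\frac{1715 \sqrt{101}}{8348281} \approx 0.0020646$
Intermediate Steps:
$x = 245$
$L = 7 \sqrt{101}$ ($L = \sqrt{4949} = 7 \sqrt{101} \approx 70.349$)
$U = 1715 \sqrt{101}$ ($U = 245 \cdot 7 \sqrt{101} = 1715 \sqrt{101} \approx 17236.0$)
$\frac{U}{X} = \frac{1715 \sqrt{101}}{8348281}$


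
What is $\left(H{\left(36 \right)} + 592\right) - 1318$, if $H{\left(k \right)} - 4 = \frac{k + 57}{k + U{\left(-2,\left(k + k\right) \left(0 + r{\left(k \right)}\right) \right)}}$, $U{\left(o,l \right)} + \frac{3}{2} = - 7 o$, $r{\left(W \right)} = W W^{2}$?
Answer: $- \frac{69848}{97} \approx -720.08$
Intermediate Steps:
$r{\left(W \right)} = W^{3}$
$U{\left(o,l \right)} = - \frac{3}{2} - 7 o$
$H{\left(k \right)} = 4 + \frac{57 + k}{\frac{25}{2} + k}$ ($H{\left(k \right)} = 4 + \frac{k + 57}{k - - \frac{25}{2}} = 4 + \frac{57 + k}{k + \left(- \frac{3}{2} + 14\right)} = 4 + \frac{57 + k}{k + \frac{25}{2}} = 4 + \frac{57 + k}{\frac{25}{2} + k}$)
$\left(H{\left(36 \right)} + 592\right) - 1318 = \left(\frac{2 \left(107 + 5 \cdot 36\right)}{25 + 2 \cdot 36} + 592\right) - 1318 = \left(\frac{2 \left(107 + 180\right)}{25 + 72} + 592\right) - 1318 = \left(2 \cdot \frac{1}{97} \cdot 287 + 592\right) - 1318 = \left(\frac{574}{97} + 592\right) - 1318 = \frac{57998}{97} - 1318 = - \frac{69848}{97}$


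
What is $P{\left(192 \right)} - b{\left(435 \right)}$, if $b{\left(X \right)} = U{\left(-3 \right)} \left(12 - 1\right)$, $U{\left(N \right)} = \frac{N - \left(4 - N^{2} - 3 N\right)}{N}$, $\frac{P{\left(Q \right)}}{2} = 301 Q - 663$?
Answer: $\frac{342697}{3} \approx 1.1423 \cdot 10^{5}$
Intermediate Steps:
$P{\left(Q \right)} = -1326 + 602 Q$ ($P{\left(Q \right)} = 2 \left(301 Q - 663\right) = 2 \left(-663 + 301 Q\right) = -1326 + 602 Q$)
$U{\left(N \right)} = \frac{-4 + N^{2} + 4 N}{N}$ ($U{\left(N \right)} = \frac{N + \left(-4 + N^{2} + 3 N\right)}{N} = \frac{-4 + N^{2} + 4 N}{N}$)
$b{\left(X \right)} = \frac{77}{3}$ ($b{\left(X \right)} = \left(4 - 3 - \frac{4}{-3}\right) \left(12 - 1\right) = \left(4 - 3 - - \frac{4}{3}\right) 11 = \left(4 - 3 + \frac{4}{3}\right) 11 = \frac{7}{3} \cdot 11 = \frac{77}{3}$)
$P{\left(192 \right)} - b{\left(435 \right)} = \left(-1326 + 602 \cdot 192\right) - \frac{77}{3} = \left(-1326 + 115584\right) - \frac{77}{3} = 114258 - \frac{77}{3} = \frac{342697}{3}$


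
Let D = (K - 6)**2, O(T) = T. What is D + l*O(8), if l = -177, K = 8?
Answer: -1412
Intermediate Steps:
D = 4 (D = (8 - 6)**2 = 2**2 = 4)
D + l*O(8) = 4 - 177*8 = 4 - 1416 = -1412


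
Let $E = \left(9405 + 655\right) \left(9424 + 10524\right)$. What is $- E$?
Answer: $-200676880$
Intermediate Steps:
$E = 200676880$ ($E = 10060 \cdot 19948 = 200676880$)
$- E = \left(-1\right) 200676880 = -200676880$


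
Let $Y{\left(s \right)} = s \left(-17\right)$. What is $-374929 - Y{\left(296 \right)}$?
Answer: $-369897$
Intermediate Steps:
$Y{\left(s \right)} = - 17 s$
$-374929 - Y{\left(296 \right)} = -374929 - \left(-17\right) 296 = -374929 - -5032 = -374929 + 5032 = -369897$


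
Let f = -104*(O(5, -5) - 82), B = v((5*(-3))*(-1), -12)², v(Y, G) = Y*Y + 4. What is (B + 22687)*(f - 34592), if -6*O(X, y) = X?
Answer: -5854875296/3 ≈ -1.9516e+9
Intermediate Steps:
O(X, y) = -X/6
v(Y, G) = 4 + Y² (v(Y, G) = Y² + 4 = 4 + Y²)
B = 52441 (B = (4 + ((5*(-3))*(-1))²)² = (4 + (-15*(-1))²)² = (4 + 15²)² = (4 + 225)² = 229² = 52441)
f = 25844/3 (f = -104*(-⅙*5 - 82) = -104*(-⅚ - 82) = -104*(-497/6) = 25844/3 ≈ 8614.7)
(B + 22687)*(f - 34592) = (52441 + 22687)*(25844/3 - 34592) = 75128*(-77932/3) = -5854875296/3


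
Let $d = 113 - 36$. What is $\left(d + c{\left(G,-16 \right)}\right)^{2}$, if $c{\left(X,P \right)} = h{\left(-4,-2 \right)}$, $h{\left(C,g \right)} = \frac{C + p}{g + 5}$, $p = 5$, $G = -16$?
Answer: $\frac{53824}{9} \approx 5980.4$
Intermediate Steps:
$d = 77$ ($d = 113 - 36 = 77$)
$h{\left(C,g \right)} = \frac{5 + C}{5 + g}$ ($h{\left(C,g \right)} = \frac{C + 5}{g + 5} = \frac{5 + C}{5 + g}$)
$c{\left(X,P \right)} = \frac{1}{3}$ ($c{\left(X,P \right)} = \frac{5 - 4}{5 - 2} = \frac{1}{3} \cdot 1 = \frac{1}{3}$)
$\left(d + c{\left(G,-16 \right)}\right)^{2} = \left(77 + \frac{1}{3}\right)^{2} = \left(\frac{232}{3}\right)^{2} = \frac{53824}{9}$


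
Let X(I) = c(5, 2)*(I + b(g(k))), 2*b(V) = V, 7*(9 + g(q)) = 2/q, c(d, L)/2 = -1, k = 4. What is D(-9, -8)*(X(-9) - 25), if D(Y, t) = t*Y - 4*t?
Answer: 1404/7 ≈ 200.57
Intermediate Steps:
c(d, L) = -2 (c(d, L) = 2*(-1) = -2)
g(q) = -9 + 2/(7*q) (g(q) = -9 + (2/q)/7 = -9 + 2/(7*q))
b(V) = V/2
X(I) = 125/14 - 2*I (X(I) = -2*(I + (-9 + (2/7)/4)/2) = -2*(I + (-9 + (2/7)*(¼))/2) = -2*(I + (-9 + 1/14)/2) = -2*(I + (½)*(-125/14)) = -2*(I - 125/28) = -2*(-125/28 + I) = 125/14 - 2*I)
D(Y, t) = -4*t + Y*t (D(Y, t) = Y*t - 4*t = -4*t + Y*t)
D(-9, -8)*(X(-9) - 25) = (-8*(-4 - 9))*((125/14 - 2*(-9)) - 25) = (-8*(-13))*((125/14 + 18) - 25) = 104*(377/14 - 25) = 104*(27/14) = 1404/7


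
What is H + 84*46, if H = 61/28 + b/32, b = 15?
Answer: 866129/224 ≈ 3866.6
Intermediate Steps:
H = 593/224 (H = 61/28 + 15/32 = 593/224 ≈ 2.6473)
H + 84*46 = 593/224 + 84*46 = 593/224 + 3864 = 866129/224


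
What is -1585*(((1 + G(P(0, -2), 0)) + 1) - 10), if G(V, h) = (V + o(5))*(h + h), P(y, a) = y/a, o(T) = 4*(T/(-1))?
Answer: 12680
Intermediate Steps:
o(T) = -4*T (o(T) = 4*(T*(-1)) = 4*(-T) = -4*T)
G(V, h) = 2*h*(-20 + V) (G(V, h) = (V - 4*5)*(h + h) = (V - 20)*(2*h) = (-20 + V)*(2*h) = 2*h*(-20 + V))
-1585*(((1 + G(P(0, -2), 0)) + 1) - 10) = -1585*(((1 + 2*0*(-20 + 0/(-2))) + 1) - 10) = -1585*(((1 + 2*0*(-20 + 0*(-1/2))) + 1) - 10) = -1585*(((1 + 2*0*(-20 + 0)) + 1) - 10) = -1585*(((1 + 2*0*(-20)) + 1) - 10) = -1585*(((1 + 0) + 1) - 10) = -1585*((1 + 1) - 10) = -1585*(2 - 10) = -1585*(-8) = 12680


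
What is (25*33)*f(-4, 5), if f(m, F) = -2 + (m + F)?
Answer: -825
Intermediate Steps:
f(m, F) = -2 + F + m (f(m, F) = -2 + (F + m) = -2 + F + m)
(25*33)*f(-4, 5) = (25*33)*(-2 + 5 - 4) = 825*(-1) = -825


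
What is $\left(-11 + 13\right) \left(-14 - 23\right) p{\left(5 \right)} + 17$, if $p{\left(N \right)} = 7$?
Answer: $-501$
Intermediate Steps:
$\left(-11 + 13\right) \left(-14 - 23\right) p{\left(5 \right)} + 17 = \left(-11 + 13\right) \left(-14 - 23\right) 7 + 17 = 2 \left(-37\right) 7 + 17 = \left(-74\right) 7 + 17 = -518 + 17 = -501$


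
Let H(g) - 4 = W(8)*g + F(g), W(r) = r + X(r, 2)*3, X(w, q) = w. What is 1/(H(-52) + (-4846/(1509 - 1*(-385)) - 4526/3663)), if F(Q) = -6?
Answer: -3468861/5792283997 ≈ -0.00059888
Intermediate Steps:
W(r) = 4*r (W(r) = r + r*3 = r + 3*r = 4*r)
H(g) = -2 + 32*g (H(g) = 4 + ((4*8)*g - 6) = 4 + (32*g - 6) = 4 + (-6 + 32*g) = -2 + 32*g)
1/(H(-52) + (-4846/(1509 - 1*(-385)) - 4526/3663)) = 1/((-2 + 32*(-52)) + (-4846/(1509 - 1*(-385)) - 4526/3663)) = 1/((-2 - 1664) + (-4846/(1509 + 385) - 4526*1/3663)) = 1/(-1666 + (-4846/1894 - 4526/3663)) = 1/(-1666 + (-4846*1/1894 - 4526/3663)) = 1/(-1666 + (-2423/947 - 4526/3663)) = 1/(-1666 - 13161571/3468861) = 1/(-5792283997/3468861) = -3468861/5792283997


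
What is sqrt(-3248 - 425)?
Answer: I*sqrt(3673) ≈ 60.605*I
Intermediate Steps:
sqrt(-3248 - 425) = sqrt(-3673) = I*sqrt(3673)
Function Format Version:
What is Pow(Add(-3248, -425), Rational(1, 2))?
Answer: Mul(I, Pow(3673, Rational(1, 2))) ≈ Mul(60.605, I)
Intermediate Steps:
Pow(Add(-3248, -425), Rational(1, 2)) = Pow(-3673, Rational(1, 2)) = Mul(I, Pow(3673, Rational(1, 2)))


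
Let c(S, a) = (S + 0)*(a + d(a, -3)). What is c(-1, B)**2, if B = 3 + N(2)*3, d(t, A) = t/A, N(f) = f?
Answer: 36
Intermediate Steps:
B = 9 (B = 3 + 2*3 = 3 + 6 = 9)
c(S, a) = 2*S*a/3 (c(S, a) = (S + 0)*(a + a/(-3)) = S*(a + a*(-1/3)) = S*(a - a/3) = S*(2*a/3) = 2*S*a/3)
c(-1, B)**2 = ((2/3)*(-1)*9)**2 = (-6)**2 = 36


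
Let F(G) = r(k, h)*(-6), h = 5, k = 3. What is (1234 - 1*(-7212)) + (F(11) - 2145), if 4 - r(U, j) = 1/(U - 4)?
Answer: 6271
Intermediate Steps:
r(U, j) = 4 - 1/(-4 + U) (r(U, j) = 4 - 1/(U - 4) = 4 - 1/(-4 + U))
F(G) = -30 (F(G) = ((-17 + 4*3)/(-4 + 3))*(-6) = ((-17 + 12)/(-1))*(-6) = -1*(-5)*(-6) = 5*(-6) = -30)
(1234 - 1*(-7212)) + (F(11) - 2145) = (1234 - 1*(-7212)) + (-30 - 2145) = (1234 + 7212) - 2175 = 8446 - 2175 = 6271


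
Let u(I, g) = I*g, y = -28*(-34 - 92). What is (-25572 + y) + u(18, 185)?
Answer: -18714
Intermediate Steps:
y = 3528 (y = -28*(-126) = 3528)
(-25572 + y) + u(18, 185) = (-25572 + 3528) + 18*185 = -22044 + 3330 = -18714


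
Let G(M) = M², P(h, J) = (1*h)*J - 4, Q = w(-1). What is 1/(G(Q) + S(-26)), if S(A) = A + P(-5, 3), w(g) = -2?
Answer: -1/41 ≈ -0.024390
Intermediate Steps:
Q = -2
P(h, J) = -4 + J*h (P(h, J) = h*J - 4 = J*h - 4 = -4 + J*h)
S(A) = -19 + A (S(A) = A + (-4 + 3*(-5)) = A + (-4 - 15) = A - 19 = -19 + A)
1/(G(Q) + S(-26)) = 1/((-2)² + (-19 - 26)) = 1/(4 - 45) = 1/(-41) = -1/41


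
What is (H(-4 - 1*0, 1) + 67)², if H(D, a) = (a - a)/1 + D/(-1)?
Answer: 5041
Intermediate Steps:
H(D, a) = -D (H(D, a) = 0*1 + D*(-1) = 0 - D = -D)
(H(-4 - 1*0, 1) + 67)² = (-(-4 - 1*0) + 67)² = (-(-4 + 0) + 67)² = (-1*(-4) + 67)² = (4 + 67)² = 71² = 5041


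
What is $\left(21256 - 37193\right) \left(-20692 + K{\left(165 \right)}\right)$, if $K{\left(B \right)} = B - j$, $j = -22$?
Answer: $326788185$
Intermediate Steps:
$K{\left(B \right)} = 22 + B$ ($K{\left(B \right)} = B - -22 = B + 22 = 22 + B$)
$\left(21256 - 37193\right) \left(-20692 + K{\left(165 \right)}\right) = \left(21256 - 37193\right) \left(-20692 + \left(22 + 165\right)\right) = - 15937 \left(-20692 + 187\right) = \left(-15937\right) \left(-20505\right) = 326788185$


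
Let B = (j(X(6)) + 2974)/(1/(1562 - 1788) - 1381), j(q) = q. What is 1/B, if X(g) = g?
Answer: -312107/673480 ≈ -0.46342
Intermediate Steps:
B = -673480/312107 (B = (6 + 2974)/(1/(1562 - 1788) - 1381) = 2980/(1/(-226) - 1381) = 2980/(-1/226 - 1381) = 2980/(-312107/226) = 2980*(-226/312107) = -673480/312107 ≈ -2.1578)
1/B = 1/(-673480/312107) = -312107/673480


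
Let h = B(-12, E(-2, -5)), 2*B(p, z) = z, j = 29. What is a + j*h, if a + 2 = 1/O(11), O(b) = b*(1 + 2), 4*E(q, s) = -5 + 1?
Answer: -1087/66 ≈ -16.470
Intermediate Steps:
E(q, s) = -1 (E(q, s) = (-5 + 1)/4 = (¼)*(-4) = -1)
B(p, z) = z/2
O(b) = 3*b (O(b) = b*3 = 3*b)
h = -½ (h = (½)*(-1) = -½ ≈ -0.50000)
a = -65/33 (a = -2 + 1/(3*11) = -2 + 1/33 = -65/33 ≈ -1.9697)
a + j*h = -65/33 + 29*(-½) = -65/33 - 29/2 = -1087/66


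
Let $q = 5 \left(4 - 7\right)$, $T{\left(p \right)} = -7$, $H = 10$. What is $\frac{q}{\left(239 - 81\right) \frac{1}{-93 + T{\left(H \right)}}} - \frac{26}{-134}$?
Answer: $\frac{51277}{5293} \approx 9.6877$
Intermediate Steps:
$q = -15$ ($q = 5 \left(-3\right) = -15$)
$\frac{q}{\left(239 - 81\right) \frac{1}{-93 + T{\left(H \right)}}} - \frac{26}{-134} = - \frac{15}{\left(239 - 81\right) \frac{1}{-93 - 7}} - \frac{26}{-134} = - \frac{15}{158 \frac{1}{-100}} - - \frac{13}{67} = - \frac{15}{158 \left(- \frac{1}{100}\right)} + \frac{13}{67} = - \frac{15}{- \frac{79}{50}} + \frac{13}{67} = \left(-15\right) \left(- \frac{50}{79}\right) + \frac{13}{67} = \frac{750}{79} + \frac{13}{67} = \frac{51277}{5293}$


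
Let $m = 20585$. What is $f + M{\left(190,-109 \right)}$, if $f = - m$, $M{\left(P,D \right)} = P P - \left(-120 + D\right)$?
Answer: $15744$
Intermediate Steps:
$M{\left(P,D \right)} = 120 + P^{2} - D$ ($M{\left(P,D \right)} = P^{2} - \left(-120 + D\right) = 120 + P^{2} - D$)
$f = -20585$ ($f = \left(-1\right) 20585 = -20585$)
$f + M{\left(190,-109 \right)} = -20585 + \left(120 + 190^{2} - -109\right) = -20585 + \left(120 + 36100 + 109\right) = -20585 + 36329 = 15744$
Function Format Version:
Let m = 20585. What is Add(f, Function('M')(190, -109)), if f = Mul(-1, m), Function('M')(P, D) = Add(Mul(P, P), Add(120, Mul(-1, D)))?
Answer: 15744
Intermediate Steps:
Function('M')(P, D) = Add(120, Pow(P, 2), Mul(-1, D)) (Function('M')(P, D) = Add(Pow(P, 2), Add(120, Mul(-1, D))) = Add(120, Pow(P, 2), Mul(-1, D)))
f = -20585 (f = Mul(-1, 20585) = -20585)
Add(f, Function('M')(190, -109)) = Add(-20585, Add(120, Pow(190, 2), Mul(-1, -109))) = Add(-20585, Add(120, 36100, 109)) = Add(-20585, 36329) = 15744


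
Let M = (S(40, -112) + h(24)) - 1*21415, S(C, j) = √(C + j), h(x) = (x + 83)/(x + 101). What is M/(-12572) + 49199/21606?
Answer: 33787619477/8488457250 - 3*I*√2/6286 ≈ 3.9804 - 0.00067494*I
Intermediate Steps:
h(x) = (83 + x)/(101 + x)
M = -2676768/125 + 6*I*√2 (M = (√(40 - 112) + (83 + 24)/(101 + 24)) - 1*21415 = (√(-72) + 107/125) - 21415 = (6*I*√2 + (1/125)*107) - 21415 = (6*I*√2 + 107/125) - 21415 = (107/125 + 6*I*√2) - 21415 = -2676768/125 + 6*I*√2 ≈ -21414.0 + 8.4853*I)
M/(-12572) + 49199/21606 = (-2676768/125 + 6*I*√2)/(-12572) + 49199/21606 = (-2676768/125 + 6*I*√2)*(-1/12572) + 49199*(1/21606) = (669192/392875 - 3*I*√2/6286) + 49199/21606 = 33787619477/8488457250 - 3*I*√2/6286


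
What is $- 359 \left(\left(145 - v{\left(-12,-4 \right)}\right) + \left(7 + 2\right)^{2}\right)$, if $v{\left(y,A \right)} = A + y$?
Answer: $-86878$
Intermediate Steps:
$- 359 \left(\left(145 - v{\left(-12,-4 \right)}\right) + \left(7 + 2\right)^{2}\right) = - 359 \left(\left(145 - \left(-4 - 12\right)\right) + \left(7 + 2\right)^{2}\right) = - 359 \left(\left(145 - -16\right) + 9^{2}\right) = - 359 \left(\left(145 + 16\right) + 81\right) = - 359 \left(161 + 81\right) = \left(-359\right) 242 = -86878$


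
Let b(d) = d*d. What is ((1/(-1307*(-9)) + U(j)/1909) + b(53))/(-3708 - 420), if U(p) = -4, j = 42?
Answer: -45841310/67366701 ≈ -0.68047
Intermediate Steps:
b(d) = d²
((1/(-1307*(-9)) + U(j)/1909) + b(53))/(-3708 - 420) = ((1/(-1307*(-9)) - 4/1909) + 53²)/(-3708 - 420) = ((-1/1307*(-⅑) - 4*1/1909) + 2809)/(-4128) = ((1/11763 - 4/1909) + 2809)*(-1/4128) = (-45143/22455567 + 2809)*(-1/4128) = (63077642560/22455567)*(-1/4128) = -45841310/67366701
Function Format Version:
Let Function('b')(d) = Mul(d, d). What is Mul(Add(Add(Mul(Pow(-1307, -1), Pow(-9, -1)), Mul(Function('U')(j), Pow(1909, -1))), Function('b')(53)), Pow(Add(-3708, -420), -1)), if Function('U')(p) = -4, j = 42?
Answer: Rational(-45841310, 67366701) ≈ -0.68047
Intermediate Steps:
Function('b')(d) = Pow(d, 2)
Mul(Add(Add(Mul(Pow(-1307, -1), Pow(-9, -1)), Mul(Function('U')(j), Pow(1909, -1))), Function('b')(53)), Pow(Add(-3708, -420), -1)) = Mul(Add(Add(Mul(Pow(-1307, -1), Pow(-9, -1)), Mul(-4, Pow(1909, -1))), Pow(53, 2)), Pow(Add(-3708, -420), -1)) = Mul(Add(Add(Mul(Rational(-1, 1307), Rational(-1, 9)), Mul(-4, Rational(1, 1909))), 2809), Pow(-4128, -1)) = Mul(Add(Add(Rational(1, 11763), Rational(-4, 1909)), 2809), Rational(-1, 4128)) = Mul(Add(Rational(-45143, 22455567), 2809), Rational(-1, 4128)) = Mul(Rational(63077642560, 22455567), Rational(-1, 4128)) = Rational(-45841310, 67366701)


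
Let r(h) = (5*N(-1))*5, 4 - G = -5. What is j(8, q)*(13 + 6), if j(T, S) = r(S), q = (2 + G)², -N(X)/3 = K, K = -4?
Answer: 5700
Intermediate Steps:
G = 9 (G = 4 - 1*(-5) = 4 + 5 = 9)
N(X) = 12 (N(X) = -3*(-4) = 12)
q = 121 (q = (2 + 9)² = 11² = 121)
r(h) = 300 (r(h) = (5*12)*5 = 60*5 = 300)
j(T, S) = 300
j(8, q)*(13 + 6) = 300*(13 + 6) = 300*19 = 5700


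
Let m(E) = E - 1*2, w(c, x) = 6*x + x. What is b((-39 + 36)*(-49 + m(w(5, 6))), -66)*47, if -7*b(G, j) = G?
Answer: -1269/7 ≈ -181.29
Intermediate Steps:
w(c, x) = 7*x
m(E) = -2 + E (m(E) = E - 2 = -2 + E)
b(G, j) = -G/7
b((-39 + 36)*(-49 + m(w(5, 6))), -66)*47 = -(-39 + 36)*(-49 + (-2 + 7*6))/7*47 = -(-3)*(-49 + (-2 + 42))/7*47 = -(-3)*(-49 + 40)/7*47 = -(-3)*(-9)/7*47 = -⅐*27*47 = -27/7*47 = -1269/7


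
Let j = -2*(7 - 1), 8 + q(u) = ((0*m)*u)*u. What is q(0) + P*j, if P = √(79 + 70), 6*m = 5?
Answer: -8 - 12*√149 ≈ -154.48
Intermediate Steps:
m = ⅚ (m = (⅙)*5 = ⅚ ≈ 0.83333)
q(u) = -8 (q(u) = -8 + ((0*(⅚))*u)*u = -8 + (0*u)*u = -8 + 0*u = -8 + 0 = -8)
P = √149 ≈ 12.207
j = -12 (j = -2*6 = -12)
q(0) + P*j = -8 + √149*(-12) = -8 - 12*√149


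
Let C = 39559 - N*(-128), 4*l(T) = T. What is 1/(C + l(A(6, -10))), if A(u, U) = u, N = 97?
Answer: 2/103953 ≈ 1.9239e-5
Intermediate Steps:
l(T) = T/4
C = 51975 (C = 39559 - 97*(-128) = 39559 - 1*(-12416) = 39559 + 12416 = 51975)
1/(C + l(A(6, -10))) = 1/(51975 + (¼)*6) = 1/(51975 + 3/2) = 1/(103953/2) = 2/103953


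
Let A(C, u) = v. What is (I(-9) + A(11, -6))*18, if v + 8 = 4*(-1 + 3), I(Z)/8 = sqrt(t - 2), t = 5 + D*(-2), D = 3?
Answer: 144*I*sqrt(3) ≈ 249.42*I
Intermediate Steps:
t = -1 (t = 5 + 3*(-2) = 5 - 6 = -1)
I(Z) = 8*I*sqrt(3) (I(Z) = 8*sqrt(-1 - 2) = 8*sqrt(-3) = 8*(I*sqrt(3)) = 8*I*sqrt(3))
v = 0 (v = -8 + 4*(-1 + 3) = -8 + 4*2 = -8 + 8 = 0)
A(C, u) = 0
(I(-9) + A(11, -6))*18 = (8*I*sqrt(3) + 0)*18 = (8*I*sqrt(3))*18 = 144*I*sqrt(3)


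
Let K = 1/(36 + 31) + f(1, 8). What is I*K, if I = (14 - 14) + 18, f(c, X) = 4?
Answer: 4842/67 ≈ 72.269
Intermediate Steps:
I = 18 (I = 0 + 18 = 18)
K = 269/67 (K = 1/(36 + 31) + 4 = 1/67 + 4 = 269/67 ≈ 4.0149)
I*K = 18*(269/67) = 4842/67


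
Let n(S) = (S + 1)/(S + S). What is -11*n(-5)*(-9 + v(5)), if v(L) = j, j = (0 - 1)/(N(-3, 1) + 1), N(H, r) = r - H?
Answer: 1012/25 ≈ 40.480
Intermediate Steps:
j = -⅕ (j = (0 - 1)/((1 - 1*(-3)) + 1) = -1/((1 + 3) + 1) = -1/(4 + 1) = -1/5 = -1*⅕ = -⅕ ≈ -0.20000)
n(S) = (1 + S)/(2*S) (n(S) = (1 + S)/((2*S)) = (1 + S)*(1/(2*S)) = (1 + S)/(2*S))
v(L) = -⅕
-11*n(-5)*(-9 + v(5)) = -11*(½)*(1 - 5)/(-5)*(-9 - ⅕) = -11*(½)*(-⅕)*(-4)*(-46)/5 = -22*(-46)/(5*5) = -11*(-92/25) = 1012/25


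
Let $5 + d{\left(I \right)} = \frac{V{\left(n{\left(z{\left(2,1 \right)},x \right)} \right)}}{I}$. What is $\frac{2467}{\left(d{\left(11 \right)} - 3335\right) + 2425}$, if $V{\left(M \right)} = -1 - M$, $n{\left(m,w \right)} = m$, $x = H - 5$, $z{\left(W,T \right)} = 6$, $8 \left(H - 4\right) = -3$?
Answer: $- \frac{27137}{10072} \approx -2.6943$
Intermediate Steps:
$H = \frac{29}{8}$ ($H = 4 + \frac{1}{8} \left(-3\right) = 4 - \frac{3}{8} = \frac{29}{8} \approx 3.625$)
$x = - \frac{11}{8}$ ($x = \frac{29}{8} - 5 = - \frac{11}{8} \approx -1.375$)
$d{\left(I \right)} = -5 - \frac{7}{I}$ ($d{\left(I \right)} = -5 + \frac{-1 - 6}{I} = -5 - \frac{7}{I}$)
$\frac{2467}{\left(d{\left(11 \right)} - 3335\right) + 2425} = \frac{2467}{\left(\left(-5 - \frac{7}{11}\right) - 3335\right) + 2425} = \frac{2467}{\left(- \frac{62}{11} - 3335\right) + 2425} = \frac{2467}{- \frac{36747}{11} + 2425} = \frac{2467}{- \frac{10072}{11}} = 2467 \left(- \frac{11}{10072}\right) = - \frac{27137}{10072}$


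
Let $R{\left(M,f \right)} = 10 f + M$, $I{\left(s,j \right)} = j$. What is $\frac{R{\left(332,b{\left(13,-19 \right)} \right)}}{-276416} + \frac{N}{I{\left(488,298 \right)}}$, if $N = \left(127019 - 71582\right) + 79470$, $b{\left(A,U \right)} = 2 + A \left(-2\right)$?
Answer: $\frac{4661303237}{10296496} \approx 452.71$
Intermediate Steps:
$b{\left(A,U \right)} = 2 - 2 A$
$R{\left(M,f \right)} = M + 10 f$
$N = 134907$ ($N = 55437 + 79470 = 134907$)
$\frac{R{\left(332,b{\left(13,-19 \right)} \right)}}{-276416} + \frac{N}{I{\left(488,298 \right)}} = \frac{332 + 10 \left(2 - 26\right)}{-276416} + \frac{134907}{298} = \left(332 + 10 \left(2 - 26\right)\right) \left(- \frac{1}{276416}\right) + 134907 \cdot \frac{1}{298} = \left(332 + 10 \left(-24\right)\right) \left(- \frac{1}{276416}\right) + \frac{134907}{298} = \left(332 - 240\right) \left(- \frac{1}{276416}\right) + \frac{134907}{298} = 92 \left(- \frac{1}{276416}\right) + \frac{134907}{298} = - \frac{23}{69104} + \frac{134907}{298} = \frac{4661303237}{10296496}$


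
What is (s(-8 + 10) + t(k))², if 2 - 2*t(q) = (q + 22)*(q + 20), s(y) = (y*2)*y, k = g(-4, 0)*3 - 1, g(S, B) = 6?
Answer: 2030625/4 ≈ 5.0766e+5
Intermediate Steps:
k = 17 (k = 6*3 - 1 = 18 - 1 = 17)
s(y) = 2*y² (s(y) = (2*y)*y = 2*y²)
t(q) = 1 - (20 + q)*(22 + q)/2 (t(q) = 1 - (q + 22)*(q + 20)/2 = 1 - (22 + q)*(20 + q)/2 = 1 - (20 + q)*(22 + q)/2)
(s(-8 + 10) + t(k))² = (2*(-8 + 10)² + (-219 - 21*17 - ½*17²))² = (2*2² + (-219 - 357 - ½*289))² = (2*4 + (-219 - 357 - 289/2))² = (8 - 1441/2)² = (-1425/2)² = 2030625/4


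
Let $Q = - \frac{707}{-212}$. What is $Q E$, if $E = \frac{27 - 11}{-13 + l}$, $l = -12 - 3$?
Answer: $- \frac{101}{53} \approx -1.9057$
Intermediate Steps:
$l = -15$ ($l = -12 - 3 = -15$)
$Q = \frac{707}{212}$ ($Q = \left(-707\right) \left(- \frac{1}{212}\right) = \frac{707}{212} \approx 3.3349$)
$E = - \frac{4}{7}$ ($E = \frac{27 - 11}{-13 - 15} = \frac{16}{-28} = 16 \left(- \frac{1}{28}\right) = - \frac{4}{7} \approx -0.57143$)
$Q E = \frac{707}{212} \left(- \frac{4}{7}\right) = - \frac{101}{53}$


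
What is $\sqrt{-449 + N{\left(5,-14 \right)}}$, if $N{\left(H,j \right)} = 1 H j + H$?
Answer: $i \sqrt{514} \approx 22.672 i$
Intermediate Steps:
$N{\left(H,j \right)} = H + H j$ ($N{\left(H,j \right)} = H j + H = H + H j$)
$\sqrt{-449 + N{\left(5,-14 \right)}} = \sqrt{-449 + 5 \left(1 - 14\right)} = \sqrt{-449 + 5 \left(-13\right)} = \sqrt{-449 - 65} = \sqrt{-514} = i \sqrt{514}$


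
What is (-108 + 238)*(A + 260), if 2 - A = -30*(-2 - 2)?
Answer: 18460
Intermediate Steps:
A = -118 (A = 2 - (-30)*(-2 - 2) = 2 - (-30)*(-4) = 2 - 1*120 = 2 - 120 = -118)
(-108 + 238)*(A + 260) = (-108 + 238)*(-118 + 260) = 130*142 = 18460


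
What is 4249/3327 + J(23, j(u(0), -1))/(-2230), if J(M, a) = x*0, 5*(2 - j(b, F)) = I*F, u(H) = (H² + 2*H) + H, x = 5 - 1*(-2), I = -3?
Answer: 4249/3327 ≈ 1.2771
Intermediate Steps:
x = 7 (x = 5 + 2 = 7)
u(H) = H² + 3*H
j(b, F) = 2 + 3*F/5 (j(b, F) = 2 - (-3)*F/5 = 2 + 3*F/5)
J(M, a) = 0 (J(M, a) = 7*0 = 0)
4249/3327 + J(23, j(u(0), -1))/(-2230) = 4249/3327 + 0/(-2230) = 4249*(1/3327) + 0*(-1/2230) = 4249/3327 + 0 = 4249/3327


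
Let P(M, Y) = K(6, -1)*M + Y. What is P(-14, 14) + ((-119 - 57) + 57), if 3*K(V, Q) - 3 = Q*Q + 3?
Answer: -413/3 ≈ -137.67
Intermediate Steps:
K(V, Q) = 2 + Q²/3 (K(V, Q) = 1 + (Q*Q + 3)/3 = 1 + (Q² + 3)/3 = 1 + (3 + Q²)/3 = 1 + (1 + Q²/3) = 2 + Q²/3)
P(M, Y) = Y + 7*M/3 (P(M, Y) = (2 + (⅓)*(-1)²)*M + Y = (2 + (⅓)*1)*M + Y = (2 + ⅓)*M + Y = 7*M/3 + Y = Y + 7*M/3)
P(-14, 14) + ((-119 - 57) + 57) = (14 + (7/3)*(-14)) + ((-119 - 57) + 57) = (14 - 98/3) + (-176 + 57) = -56/3 - 119 = -413/3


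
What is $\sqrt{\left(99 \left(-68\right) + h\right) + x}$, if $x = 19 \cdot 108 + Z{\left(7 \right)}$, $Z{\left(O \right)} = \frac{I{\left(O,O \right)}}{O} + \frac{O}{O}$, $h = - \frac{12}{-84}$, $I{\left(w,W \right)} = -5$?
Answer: $\frac{i \sqrt{229299}}{7} \approx 68.407 i$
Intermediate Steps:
$h = \frac{1}{7}$ ($h = \left(-12\right) \left(- \frac{1}{84}\right) = \frac{1}{7} \approx 0.14286$)
$Z{\left(O \right)} = 1 - \frac{5}{O}$ ($Z{\left(O \right)} = - \frac{5}{O} + \frac{O}{O} = - \frac{5}{O} + 1 = 1 - \frac{5}{O}$)
$x = \frac{14366}{7}$ ($x = 19 \cdot 108 + \frac{-5 + 7}{7} = 2052 + \frac{1}{7} \cdot 2 = 2052 + \frac{2}{7} = \frac{14366}{7} \approx 2052.3$)
$\sqrt{\left(99 \left(-68\right) + h\right) + x} = \sqrt{\left(99 \left(-68\right) + \frac{1}{7}\right) + \frac{14366}{7}} = \sqrt{\left(-6732 + \frac{1}{7}\right) + \frac{14366}{7}} = \sqrt{- \frac{47123}{7} + \frac{14366}{7}} = \sqrt{- \frac{32757}{7}} = \frac{i \sqrt{229299}}{7}$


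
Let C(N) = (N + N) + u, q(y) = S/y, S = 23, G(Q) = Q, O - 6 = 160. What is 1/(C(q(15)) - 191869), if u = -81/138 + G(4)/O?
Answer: -57270/10988194237 ≈ -5.2120e-6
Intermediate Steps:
O = 166 (O = 6 + 160 = 166)
u = -2149/3818 (u = -81/138 + 4/166 = -81*1/138 + 4*(1/166) = -27/46 + 2/83 = -2149/3818 ≈ -0.56286)
q(y) = 23/y
C(N) = -2149/3818 + 2*N (C(N) = (N + N) - 2149/3818 = 2*N - 2149/3818 = -2149/3818 + 2*N)
1/(C(q(15)) - 191869) = 1/((-2149/3818 + 2*(23/15)) - 191869) = 1/((-2149/3818 + 46/15) - 191869) = 1/(143393/57270 - 191869) = 1/(-10988194237/57270) = -57270/10988194237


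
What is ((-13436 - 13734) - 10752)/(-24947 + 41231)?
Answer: -18961/8142 ≈ -2.3288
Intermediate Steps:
((-13436 - 13734) - 10752)/(-24947 + 41231) = (-27170 - 10752)/16284 = -37922*1/16284 = -18961/8142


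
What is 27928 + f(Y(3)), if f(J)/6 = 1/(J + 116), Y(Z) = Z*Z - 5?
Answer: 558561/20 ≈ 27928.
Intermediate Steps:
Y(Z) = -5 + Z² (Y(Z) = Z² - 5 = -5 + Z²)
f(J) = 6/(116 + J) (f(J) = 6/(J + 116) = 6/(116 + J))
27928 + f(Y(3)) = 27928 + 6/(116 + (-5 + 3²)) = 27928 + 6/(116 + (-5 + 9)) = 27928 + 6/(116 + 4) = 27928 + 6/120 = 27928 + 6*(1/120) = 27928 + 1/20 = 558561/20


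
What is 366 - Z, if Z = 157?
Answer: 209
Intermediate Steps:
366 - Z = 366 - 1*157 = 366 - 157 = 209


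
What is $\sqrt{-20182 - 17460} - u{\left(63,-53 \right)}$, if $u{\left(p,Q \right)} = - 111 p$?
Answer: $6993 + i \sqrt{37642} \approx 6993.0 + 194.02 i$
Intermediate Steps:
$\sqrt{-20182 - 17460} - u{\left(63,-53 \right)} = \sqrt{-20182 - 17460} - \left(-111\right) 63 = \sqrt{-37642} - -6993 = i \sqrt{37642} + 6993 = 6993 + i \sqrt{37642}$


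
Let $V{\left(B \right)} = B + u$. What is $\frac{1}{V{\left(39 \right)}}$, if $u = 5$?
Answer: $\frac{1}{44} \approx 0.022727$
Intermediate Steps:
$V{\left(B \right)} = 5 + B$ ($V{\left(B \right)} = B + 5 = 5 + B$)
$\frac{1}{V{\left(39 \right)}} = \frac{1}{5 + 39} = \frac{1}{44}$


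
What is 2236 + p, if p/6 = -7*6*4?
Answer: 1228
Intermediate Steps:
p = -1008 (p = 6*(-7*6*4) = 6*(-42*4) = 6*(-168) = -1008)
2236 + p = 2236 - 1008 = 1228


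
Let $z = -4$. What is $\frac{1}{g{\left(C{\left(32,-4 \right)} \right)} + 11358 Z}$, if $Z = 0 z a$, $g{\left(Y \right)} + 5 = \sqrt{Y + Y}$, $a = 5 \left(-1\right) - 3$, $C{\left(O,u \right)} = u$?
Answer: $- \frac{5}{33} - \frac{2 i \sqrt{2}}{33} \approx -0.15152 - 0.08571 i$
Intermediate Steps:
$a = -8$ ($a = -5 - 3 = -8$)
$g{\left(Y \right)} = -5 + \sqrt{2} \sqrt{Y}$ ($g{\left(Y \right)} = -5 + \sqrt{Y + Y} = -5 + \sqrt{2 Y} = -5 + \sqrt{2} \sqrt{Y}$)
$Z = 0$ ($Z = 0 \left(\left(-4\right) \left(-8\right)\right) = 0 \cdot 32 = 0$)
$\frac{1}{g{\left(C{\left(32,-4 \right)} \right)} + 11358 Z} = \frac{1}{\left(-5 + \sqrt{2} \sqrt{-4}\right) + 11358 \cdot 0} = \frac{1}{\left(-5 + \sqrt{2} \cdot 2 i\right) + 0} = \frac{1}{\left(-5 + 2 i \sqrt{2}\right) + 0} = \frac{1}{-5 + 2 i \sqrt{2}}$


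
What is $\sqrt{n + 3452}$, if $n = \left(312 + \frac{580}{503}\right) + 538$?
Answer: $\frac{\sqrt{1088736458}}{503} \approx 65.598$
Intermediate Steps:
$n = \frac{428130}{503}$ ($n = \left(312 + 580 \cdot \frac{1}{503}\right) + 538 = \left(312 + \frac{580}{503}\right) + 538 = \frac{157516}{503} + 538 = \frac{428130}{503} \approx 851.15$)
$\sqrt{n + 3452} = \sqrt{\frac{428130}{503} + 3452} = \sqrt{\frac{2164486}{503}} = \frac{\sqrt{1088736458}}{503}$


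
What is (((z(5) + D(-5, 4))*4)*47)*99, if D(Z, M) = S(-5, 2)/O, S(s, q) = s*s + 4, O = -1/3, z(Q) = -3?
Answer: -1675080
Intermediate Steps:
O = -1/3 (O = -1*1/3 = -1/3 ≈ -0.33333)
S(s, q) = 4 + s**2 (S(s, q) = s**2 + 4 = 4 + s**2)
D(Z, M) = -87 (D(Z, M) = (4 + (-5)**2)/(-1/3) = (4 + 25)*(-3) = 29*(-3) = -87)
(((z(5) + D(-5, 4))*4)*47)*99 = (((-3 - 87)*4)*47)*99 = (-90*4*47)*99 = -360*47*99 = -16920*99 = -1675080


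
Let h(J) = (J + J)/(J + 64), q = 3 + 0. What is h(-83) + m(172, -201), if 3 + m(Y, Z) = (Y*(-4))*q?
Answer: -39107/19 ≈ -2058.3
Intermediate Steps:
q = 3
m(Y, Z) = -3 - 12*Y (m(Y, Z) = -3 + (Y*(-4))*3 = -3 - 4*Y*3 = -3 - 12*Y)
h(J) = 2*J/(64 + J) (h(J) = (2*J)/(64 + J) = 2*J/(64 + J))
h(-83) + m(172, -201) = 2*(-83)/(64 - 83) + (-3 - 12*172) = 2*(-83)/(-19) + (-3 - 2064) = 2*(-83)*(-1/19) - 2067 = 166/19 - 2067 = -39107/19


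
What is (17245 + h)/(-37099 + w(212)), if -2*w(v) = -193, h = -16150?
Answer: -438/14801 ≈ -0.029593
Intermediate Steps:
w(v) = 193/2 (w(v) = -½*(-193) = 193/2)
(17245 + h)/(-37099 + w(212)) = (17245 - 16150)/(-37099 + 193/2) = 1095/(-74005/2) = 1095*(-2/74005) = -438/14801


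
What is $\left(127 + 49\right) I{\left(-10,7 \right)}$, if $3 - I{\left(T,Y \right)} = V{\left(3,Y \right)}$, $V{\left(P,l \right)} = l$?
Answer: $-704$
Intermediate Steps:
$I{\left(T,Y \right)} = 3 - Y$
$\left(127 + 49\right) I{\left(-10,7 \right)} = \left(127 + 49\right) \left(3 - 7\right) = 176 \left(3 - 7\right) = 176 \left(-4\right) = -704$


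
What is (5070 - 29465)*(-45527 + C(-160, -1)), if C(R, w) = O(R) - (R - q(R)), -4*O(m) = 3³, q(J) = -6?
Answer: 4428156005/4 ≈ 1.1070e+9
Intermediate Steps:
O(m) = -27/4 (O(m) = -¼*3³ = -¼*27 = -27/4)
C(R, w) = -51/4 - R (C(R, w) = -27/4 - (R - 1*(-6)) = -27/4 - (R + 6) = -27/4 - (6 + R) = -27/4 + (-6 - R) = -51/4 - R)
(5070 - 29465)*(-45527 + C(-160, -1)) = (5070 - 29465)*(-45527 + (-51/4 - 1*(-160))) = -24395*(-45527 + (-51/4 + 160)) = -24395*(-45527 + 589/4) = -24395*(-181519/4) = 4428156005/4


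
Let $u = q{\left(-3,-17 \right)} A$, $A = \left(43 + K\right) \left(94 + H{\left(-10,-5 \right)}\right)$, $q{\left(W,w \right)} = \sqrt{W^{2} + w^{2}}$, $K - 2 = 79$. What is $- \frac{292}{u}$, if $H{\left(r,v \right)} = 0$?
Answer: $- \frac{73 \sqrt{298}}{868372} \approx -0.0014512$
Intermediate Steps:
$K = 81$ ($K = 2 + 79 = 81$)
$A = 11656$ ($A = \left(43 + 81\right) \left(94 + 0\right) = 124 \cdot 94 = 11656$)
$u = 11656 \sqrt{298}$ ($u = \sqrt{\left(-3\right)^{2} + \left(-17\right)^{2}} \cdot 11656 = \sqrt{9 + 289} \cdot 11656 = \sqrt{298} \cdot 11656 = 11656 \sqrt{298} \approx 2.0121 \cdot 10^{5}$)
$- \frac{292}{u} = - \frac{292}{11656 \sqrt{298}} = - 292 \frac{\sqrt{298}}{3473488} = - \frac{73 \sqrt{298}}{868372}$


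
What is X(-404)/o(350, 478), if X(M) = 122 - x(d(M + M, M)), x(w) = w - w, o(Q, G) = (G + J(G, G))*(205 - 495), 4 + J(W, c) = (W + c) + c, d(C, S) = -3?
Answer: -61/276660 ≈ -0.00022049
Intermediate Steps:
J(W, c) = -4 + W + 2*c (J(W, c) = -4 + ((W + c) + c) = -4 + (W + 2*c) = -4 + W + 2*c)
o(Q, G) = 1160 - 1160*G (o(Q, G) = (G + (-4 + G + 2*G))*(205 - 495) = (G + (-4 + 3*G))*(-290) = (-4 + 4*G)*(-290) = 1160 - 1160*G)
x(w) = 0
X(M) = 122 (X(M) = 122 - 1*0 = 122 + 0 = 122)
X(-404)/o(350, 478) = 122/(1160 - 1160*478) = 122/(1160 - 554480) = 122/(-553320) = 122*(-1/553320) = -61/276660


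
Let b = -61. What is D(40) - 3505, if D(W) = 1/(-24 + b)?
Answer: -297926/85 ≈ -3505.0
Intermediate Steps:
D(W) = -1/85 (D(W) = 1/(-24 - 61) = 1/(-85) = -1/85)
D(40) - 3505 = -1/85 - 3505 = -297926/85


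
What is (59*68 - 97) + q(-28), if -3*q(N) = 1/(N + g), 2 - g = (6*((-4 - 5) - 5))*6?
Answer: 5614109/1434 ≈ 3915.0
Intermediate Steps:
g = 506 (g = 2 - 6*((-4 - 5) - 5)*6 = 2 - 6*(-9 - 5)*6 = 2 - 6*(-14)*6 = 2 - (-84)*6 = 2 - 1*(-504) = 2 + 504 = 506)
q(N) = -1/(3*(506 + N)) (q(N) = -1/(3*(N + 506)) = -1/(3*(506 + N)))
(59*68 - 97) + q(-28) = (59*68 - 97) - 1/(1518 + 3*(-28)) = (4012 - 97) - 1/(1518 - 84) = 3915 - 1/1434 = 5614109/1434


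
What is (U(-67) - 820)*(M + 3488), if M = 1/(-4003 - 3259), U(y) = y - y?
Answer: -10385240550/3631 ≈ -2.8602e+6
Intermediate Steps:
U(y) = 0
M = -1/7262 (M = 1/(-7262) = -1/7262 ≈ -0.00013770)
(U(-67) - 820)*(M + 3488) = (0 - 820)*(-1/7262 + 3488) = -820*25329855/7262 = -10385240550/3631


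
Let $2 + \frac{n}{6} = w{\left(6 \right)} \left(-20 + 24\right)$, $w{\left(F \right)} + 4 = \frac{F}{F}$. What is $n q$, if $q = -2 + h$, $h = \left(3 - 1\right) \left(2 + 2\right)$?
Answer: $-504$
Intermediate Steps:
$w{\left(F \right)} = -3$ ($w{\left(F \right)} = -4 + \frac{F}{F} = -4 + 1 = -3$)
$h = 8$ ($h = 2 \cdot 4 = 8$)
$n = -84$ ($n = -12 + 6 \left(- 3 \left(-20 + 24\right)\right) = -12 + 6 \left(\left(-3\right) 4\right) = -12 + 6 \left(-12\right) = -12 - 72 = -84$)
$q = 6$ ($q = -2 + 8 = 6$)
$n q = \left(-84\right) 6 = -504$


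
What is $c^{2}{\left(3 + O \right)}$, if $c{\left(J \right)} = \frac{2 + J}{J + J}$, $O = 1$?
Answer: $\frac{9}{16} \approx 0.5625$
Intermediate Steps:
$c{\left(J \right)} = \frac{2 + J}{2 J}$
$c^{2}{\left(3 + O \right)} = \left(\frac{2 + \left(3 + 1\right)}{2 \left(3 + 1\right)}\right)^{2} = \left(\frac{2 + 4}{2 \cdot 4}\right)^{2} = \left(\frac{1}{2} \cdot \frac{1}{4} \cdot 6\right)^{2} = \left(\frac{3}{4}\right)^{2} = \frac{9}{16}$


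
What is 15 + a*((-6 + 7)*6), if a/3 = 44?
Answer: 807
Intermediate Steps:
a = 132 (a = 3*44 = 132)
15 + a*((-6 + 7)*6) = 15 + 132*((-6 + 7)*6) = 15 + 132*(1*6) = 15 + 132*6 = 15 + 792 = 807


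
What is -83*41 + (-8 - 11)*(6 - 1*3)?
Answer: -3460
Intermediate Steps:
-83*41 + (-8 - 11)*(6 - 1*3) = -3403 - 19*(6 - 3) = -3403 - 19*3 = -3403 - 57 = -3460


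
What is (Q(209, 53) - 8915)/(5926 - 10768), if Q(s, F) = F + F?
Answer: 8809/4842 ≈ 1.8193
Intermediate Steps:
Q(s, F) = 2*F
(Q(209, 53) - 8915)/(5926 - 10768) = (2*53 - 8915)/(5926 - 10768) = (106 - 8915)/(-4842) = -8809*(-1/4842) = 8809/4842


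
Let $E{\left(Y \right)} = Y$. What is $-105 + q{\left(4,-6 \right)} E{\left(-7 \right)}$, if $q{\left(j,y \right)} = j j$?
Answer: $-217$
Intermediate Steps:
$q{\left(j,y \right)} = j^{2}$
$-105 + q{\left(4,-6 \right)} E{\left(-7 \right)} = -105 + 4^{2} \left(-7\right) = -105 + 16 \left(-7\right) = -105 - 112 = -217$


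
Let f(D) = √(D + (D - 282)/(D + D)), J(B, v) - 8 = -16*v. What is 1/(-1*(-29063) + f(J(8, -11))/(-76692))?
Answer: 10484244426074496/304703595755003065979 + 51128*√1555122/304703595755003065979 ≈ 3.4408e-5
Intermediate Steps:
J(B, v) = 8 - 16*v
f(D) = √(D + (-282 + D)/(2*D)) (f(D) = √(D + (-282 + D)/((2*D))) = √(D + (-282 + D)*(1/(2*D))) = √(D + (-282 + D)/(2*D)))
1/(-1*(-29063) + f(J(8, -11))/(-76692)) = 1/(-1*(-29063) + (√(2 - 564/(8 - 16*(-11)) + 4*(8 - 16*(-11)))/2)/(-76692)) = 1/(29063 + (√(2 - 564/(8 + 176) + 4*(8 + 176))/2)*(-1/76692)) = 1/(29063 + (√(2 - 564/184 + 4*184)/2)*(-1/76692)) = 1/(29063 + (√(2 - 564*1/184 + 736)/2)*(-1/76692)) = 1/(29063 + (√(2 - 141/46 + 736)/2)*(-1/76692)) = 1/(29063 + (√(33807/46)/2)*(-1/76692)) = 1/(29063 + ((√1555122/46)/2)*(-1/76692)) = 1/(29063 + (√1555122/92)*(-1/76692)) = 1/(29063 - √1555122/7055664)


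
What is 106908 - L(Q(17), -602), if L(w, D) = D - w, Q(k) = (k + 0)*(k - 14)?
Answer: 107561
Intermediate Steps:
Q(k) = k*(-14 + k)
106908 - L(Q(17), -602) = 106908 - (-602 - 17*(-14 + 17)) = 106908 - (-602 - 17*3) = 106908 - (-602 - 1*51) = 106908 - (-602 - 51) = 106908 - 1*(-653) = 106908 + 653 = 107561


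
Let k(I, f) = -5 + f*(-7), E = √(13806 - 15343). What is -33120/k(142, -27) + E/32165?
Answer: -180 + I*√1537/32165 ≈ -180.0 + 0.0012189*I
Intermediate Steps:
E = I*√1537 (E = √(-1537) = I*√1537 ≈ 39.205*I)
k(I, f) = -5 - 7*f
-33120/k(142, -27) + E/32165 = -33120/(-5 - 7*(-27)) + (I*√1537)/32165 = -33120/(-5 + 189) + (I*√1537)*(1/32165) = -33120/184 + I*√1537/32165 = -33120*1/184 + I*√1537/32165 = -180 + I*√1537/32165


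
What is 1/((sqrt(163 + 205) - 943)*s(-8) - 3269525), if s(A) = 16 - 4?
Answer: -3280841/10763917614289 - 48*sqrt(23)/10763917614289 ≈ -3.0482e-7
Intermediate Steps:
s(A) = 12
1/((sqrt(163 + 205) - 943)*s(-8) - 3269525) = 1/((sqrt(163 + 205) - 943)*12 - 3269525) = 1/((sqrt(368) - 943)*12 - 3269525) = 1/((4*sqrt(23) - 943)*12 - 3269525) = 1/((-943 + 4*sqrt(23))*12 - 3269525) = 1/((-11316 + 48*sqrt(23)) - 3269525) = 1/(-3280841 + 48*sqrt(23))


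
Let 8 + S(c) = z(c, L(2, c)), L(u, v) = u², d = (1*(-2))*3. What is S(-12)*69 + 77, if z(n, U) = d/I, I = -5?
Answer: -1961/5 ≈ -392.20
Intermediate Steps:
d = -6 (d = -2*3 = -6)
z(n, U) = 6/5 (z(n, U) = -6/(-5) = -6*(-⅕) = 6/5)
S(c) = -34/5 (S(c) = -8 + 6/5 = -34/5)
S(-12)*69 + 77 = -34/5*69 + 77 = -2346/5 + 77 = -1961/5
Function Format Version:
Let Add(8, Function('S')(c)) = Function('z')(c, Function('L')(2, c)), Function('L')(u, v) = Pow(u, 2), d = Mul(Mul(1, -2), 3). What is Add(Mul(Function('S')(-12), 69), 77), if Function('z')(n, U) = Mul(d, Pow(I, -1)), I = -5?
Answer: Rational(-1961, 5) ≈ -392.20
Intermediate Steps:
d = -6 (d = Mul(-2, 3) = -6)
Function('z')(n, U) = Rational(6, 5) (Function('z')(n, U) = Mul(-6, Pow(-5, -1)) = Mul(-6, Rational(-1, 5)) = Rational(6, 5))
Function('S')(c) = Rational(-34, 5) (Function('S')(c) = Add(-8, Rational(6, 5)) = Rational(-34, 5))
Add(Mul(Function('S')(-12), 69), 77) = Add(Mul(Rational(-34, 5), 69), 77) = Add(Rational(-2346, 5), 77) = Rational(-1961, 5)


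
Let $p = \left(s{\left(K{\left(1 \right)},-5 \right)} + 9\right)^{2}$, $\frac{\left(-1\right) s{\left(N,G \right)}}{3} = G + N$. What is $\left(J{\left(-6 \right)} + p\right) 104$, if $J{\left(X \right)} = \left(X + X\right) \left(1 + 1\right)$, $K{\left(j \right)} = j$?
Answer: $43368$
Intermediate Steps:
$s{\left(N,G \right)} = - 3 G - 3 N$ ($s{\left(N,G \right)} = - 3 \left(G + N\right) = - 3 G - 3 N$)
$J{\left(X \right)} = 4 X$ ($J{\left(X \right)} = 2 X 2 = 4 X$)
$p = 441$ ($p = \left(\left(\left(-3\right) \left(-5\right) - 3\right) + 9\right)^{2} = \left(\left(15 - 3\right) + 9\right)^{2} = \left(12 + 9\right)^{2} = 21^{2} = 441$)
$\left(J{\left(-6 \right)} + p\right) 104 = \left(4 \left(-6\right) + 441\right) 104 = \left(-24 + 441\right) 104 = 417 \cdot 104 = 43368$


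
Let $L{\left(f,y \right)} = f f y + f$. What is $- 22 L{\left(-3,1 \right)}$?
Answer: $-132$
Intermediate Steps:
$L{\left(f,y \right)} = f + y f^{2}$ ($L{\left(f,y \right)} = f^{2} y + f = y f^{2} + f = f + y f^{2}$)
$- 22 L{\left(-3,1 \right)} = - 22 \left(- 3 \left(1 - 3\right)\right) = - 22 \left(\left(-3\right) \left(-2\right)\right) = \left(-22\right) 6 = -132$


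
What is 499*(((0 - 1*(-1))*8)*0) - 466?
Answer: -466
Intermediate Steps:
499*(((0 - 1*(-1))*8)*0) - 466 = 499*(((0 + 1)*8)*0) - 466 = 499*((1*8)*0) - 466 = 499*(8*0) - 466 = 499*0 - 466 = 0 - 466 = -466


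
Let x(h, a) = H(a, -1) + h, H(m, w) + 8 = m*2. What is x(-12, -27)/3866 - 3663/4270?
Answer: -7238569/8253910 ≈ -0.87699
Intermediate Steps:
H(m, w) = -8 + 2*m (H(m, w) = -8 + m*2 = -8 + 2*m)
x(h, a) = -8 + h + 2*a (x(h, a) = (-8 + 2*a) + h = -8 + h + 2*a)
x(-12, -27)/3866 - 3663/4270 = (-8 - 12 + 2*(-27))/3866 - 3663/4270 = (-8 - 12 - 54)*(1/3866) - 3663*1/4270 = -74*1/3866 - 3663/4270 = -37/1933 - 3663/4270 = -7238569/8253910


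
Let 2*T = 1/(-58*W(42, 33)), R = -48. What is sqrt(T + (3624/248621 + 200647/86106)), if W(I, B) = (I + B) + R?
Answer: sqrt(8132597292100053526964247)/1862475104862 ≈ 1.5312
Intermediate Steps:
W(I, B) = -48 + B + I (W(I, B) = (I + B) - 48 = (B + I) - 48 = -48 + B + I)
T = -1/3132 (T = 1/(2*((-58*(-48 + 33 + 42)))) = 1/(2*((-58*27))) = (1/2)/(-1566) = (1/2)*(-1/1566) = -1/3132 ≈ -0.00031928)
sqrt(T + (3624/248621 + 200647/86106)) = sqrt(-1/3132 + (3624/248621 + 200647/86106)) = sqrt(-1/3132 + 50197105931/21407759826) = sqrt(26199321336011/11174850629172) = sqrt(8132597292100053526964247)/1862475104862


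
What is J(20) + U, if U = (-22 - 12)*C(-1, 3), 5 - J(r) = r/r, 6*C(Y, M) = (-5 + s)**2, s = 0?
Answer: -413/3 ≈ -137.67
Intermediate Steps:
C(Y, M) = 25/6 (C(Y, M) = (-5 + 0)**2/6 = (1/6)*(-5)**2 = (1/6)*25 = 25/6)
J(r) = 4 (J(r) = 5 - r/r = 5 - 1*1 = 5 - 1 = 4)
U = -425/3 (U = (-22 - 12)*(25/6) = -34*25/6 = -425/3 ≈ -141.67)
J(20) + U = 4 - 425/3 = -413/3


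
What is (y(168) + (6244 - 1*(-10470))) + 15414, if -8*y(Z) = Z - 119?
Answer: 256975/8 ≈ 32122.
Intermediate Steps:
y(Z) = 119/8 - Z/8 (y(Z) = -(Z - 119)/8 = -(-119 + Z)/8 = 119/8 - Z/8)
(y(168) + (6244 - 1*(-10470))) + 15414 = ((119/8 - ⅛*168) + (6244 - 1*(-10470))) + 15414 = ((119/8 - 21) + (6244 + 10470)) + 15414 = (-49/8 + 16714) + 15414 = 133663/8 + 15414 = 256975/8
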